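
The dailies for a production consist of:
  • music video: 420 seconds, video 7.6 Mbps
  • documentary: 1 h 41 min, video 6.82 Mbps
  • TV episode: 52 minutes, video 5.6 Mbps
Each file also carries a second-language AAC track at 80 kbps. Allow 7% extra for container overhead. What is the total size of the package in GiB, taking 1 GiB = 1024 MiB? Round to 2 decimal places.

Audio: 80 kbps = 0.080 Mbps.
music video: 7.680 Mbps × 420 s × 1.07 = 3451.4 Mb
documentary: 6.900 Mbps × 6060 s × 1.07 = 44741.0 Mb
TV episode: 5.680 Mbps × 3120 s × 1.07 = 18962.1 Mb
Total: 67154.5 Mb = 8394.3 MB.
= 7.818 GiB.

7.82 GiB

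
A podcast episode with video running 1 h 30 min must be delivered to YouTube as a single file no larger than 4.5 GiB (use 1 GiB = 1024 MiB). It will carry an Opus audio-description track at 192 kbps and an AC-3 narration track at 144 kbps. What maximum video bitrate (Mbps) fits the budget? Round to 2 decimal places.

Budget: 4.5 GiB = 38654.7 Mb.
1 h 30 min = 90 min = 5400 s
Total bitrate budget: 38654.7 Mb / 5400 s = 7.158 Mbps.
Audio total: 192 + 144 = 336 kbps = 0.336 Mbps.
Video: 7.158 − 0.336 = 6.822 Mbps.

6.82 Mbps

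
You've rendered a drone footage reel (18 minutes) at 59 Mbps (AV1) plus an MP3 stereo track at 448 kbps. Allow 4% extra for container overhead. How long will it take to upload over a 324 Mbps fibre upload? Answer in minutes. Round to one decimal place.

3.4 minutes

18 min = 1080 s
Audio: 448 kbps = 0.448 Mbps.
Total bitrate: 59.448 Mbps.
File: 59.448 Mbps × 1080 s = 64203.8 Mb.
With 4% container overhead: ×1.04. → 66772.0 Mb.
At 324 Mbps: 66772.0 / 324 = 206.1 s ≈ 3.43 minutes.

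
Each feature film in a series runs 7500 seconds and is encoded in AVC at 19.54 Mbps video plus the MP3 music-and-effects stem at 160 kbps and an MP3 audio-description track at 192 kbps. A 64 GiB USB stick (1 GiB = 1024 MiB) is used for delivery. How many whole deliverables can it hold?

Audio total: 160 + 192 = 352 kbps = 0.352 Mbps.
Total bitrate: 19.892 Mbps.
Per item: 19.892 Mbps × 7500 s = 149,190 Mb = 18,649 MB.
Capacity: 64 GiB = 549,756 Mb; 3.68 items → 3 complete.

3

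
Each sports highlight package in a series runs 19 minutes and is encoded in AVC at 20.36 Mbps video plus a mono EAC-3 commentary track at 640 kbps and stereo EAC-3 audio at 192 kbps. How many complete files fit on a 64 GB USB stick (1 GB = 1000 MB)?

21

19 min = 1140 s
Audio total: 640 + 192 = 832 kbps = 0.832 Mbps.
Total bitrate: 21.192 Mbps.
Per item: 21.192 Mbps × 1140 s = 24,159 Mb = 3,020 MB.
Capacity: 64 GB = 512,000 Mb; 21.19 items → 21 complete.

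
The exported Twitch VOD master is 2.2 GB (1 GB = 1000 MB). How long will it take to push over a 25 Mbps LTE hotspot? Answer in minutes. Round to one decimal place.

File: 2.2 GB = 17600.0 Mb.
At 25 Mbps: 17600.0 / 25 = 704.0 s ≈ 11.7 minutes.

11.7 minutes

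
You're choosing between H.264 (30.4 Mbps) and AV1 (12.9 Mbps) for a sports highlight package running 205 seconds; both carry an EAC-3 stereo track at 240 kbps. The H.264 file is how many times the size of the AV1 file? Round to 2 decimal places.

Audio: 240 kbps = 0.240 Mbps.
H.264: 30.640 Mbps × 205 s = 6281.2 Mb = 0.731 GiB.
AV1: 13.140 Mbps × 205 s = 2693.7 Mb = 0.314 GiB.
Ratio: 0.731 / 0.314 = 2.332.

2.33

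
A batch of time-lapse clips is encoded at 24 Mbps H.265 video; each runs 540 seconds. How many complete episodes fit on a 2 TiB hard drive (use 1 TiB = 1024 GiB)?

Per item: 24.000 Mbps × 540 s = 12,960 Mb = 1,620 MB.
Capacity: 2 TiB = 17,592,186 Mb; 1357.42 items → 1357 complete.

1357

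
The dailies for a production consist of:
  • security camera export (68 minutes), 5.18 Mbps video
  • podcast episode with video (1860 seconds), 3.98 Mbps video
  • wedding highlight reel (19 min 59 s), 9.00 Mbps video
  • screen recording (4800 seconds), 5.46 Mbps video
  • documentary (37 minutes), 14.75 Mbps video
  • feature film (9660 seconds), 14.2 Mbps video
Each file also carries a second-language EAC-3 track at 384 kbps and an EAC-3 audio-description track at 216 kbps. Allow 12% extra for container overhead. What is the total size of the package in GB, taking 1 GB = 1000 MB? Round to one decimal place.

Audio total: 384 + 216 = 600 kbps = 0.600 Mbps.
security camera export: 5.780 Mbps × 4080 s × 1.12 = 26412.3 Mb
podcast episode with video: 4.580 Mbps × 1860 s × 1.12 = 9541.1 Mb
wedding highlight reel: 9.600 Mbps × 1199 s × 1.12 = 12891.6 Mb
screen recording: 6.060 Mbps × 4800 s × 1.12 = 32578.6 Mb
documentary: 15.350 Mbps × 2220 s × 1.12 = 38166.2 Mb
feature film: 14.800 Mbps × 9660 s × 1.12 = 160124.2 Mb
Total: 279714.0 Mb = 34964.2 MB.
= 34.96 GB.

35.0 GB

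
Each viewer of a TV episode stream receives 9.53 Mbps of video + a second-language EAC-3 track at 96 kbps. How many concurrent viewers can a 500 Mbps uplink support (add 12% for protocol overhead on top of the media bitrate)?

Audio: 96 kbps = 0.096 Mbps.
Per-viewer media rate: 9.626 Mbps.
On the wire with 12% overhead: 10.781 Mbps.
500 Mbps = 500.0 Mbps; 500.0 / 10.781 = 46.38 → 46 viewers.

46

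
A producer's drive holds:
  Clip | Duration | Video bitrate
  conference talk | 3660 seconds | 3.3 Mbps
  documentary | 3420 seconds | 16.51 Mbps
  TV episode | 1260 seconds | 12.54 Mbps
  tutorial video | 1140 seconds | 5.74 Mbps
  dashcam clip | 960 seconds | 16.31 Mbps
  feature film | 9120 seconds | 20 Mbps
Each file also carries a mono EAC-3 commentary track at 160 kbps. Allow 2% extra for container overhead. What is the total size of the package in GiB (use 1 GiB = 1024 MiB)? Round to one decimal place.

Audio: 160 kbps = 0.160 Mbps.
conference talk: 3.460 Mbps × 3660 s × 1.02 = 12916.9 Mb
documentary: 16.670 Mbps × 3420 s × 1.02 = 58151.6 Mb
TV episode: 12.700 Mbps × 1260 s × 1.02 = 16322.0 Mb
tutorial video: 5.900 Mbps × 1140 s × 1.02 = 6860.5 Mb
dashcam clip: 16.470 Mbps × 960 s × 1.02 = 16127.4 Mb
feature film: 20.160 Mbps × 9120 s × 1.02 = 187536.4 Mb
Total: 297914.9 Mb = 37239.4 MB.
= 34.68 GiB.

34.7 GiB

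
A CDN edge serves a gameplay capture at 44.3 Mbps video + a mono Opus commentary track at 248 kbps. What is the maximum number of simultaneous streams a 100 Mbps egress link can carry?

Audio: 248 kbps = 0.248 Mbps.
Per-viewer media rate: 44.548 Mbps.
100 Mbps = 100.0 Mbps; 100.0 / 44.548 = 2.24 → 2 viewers.

2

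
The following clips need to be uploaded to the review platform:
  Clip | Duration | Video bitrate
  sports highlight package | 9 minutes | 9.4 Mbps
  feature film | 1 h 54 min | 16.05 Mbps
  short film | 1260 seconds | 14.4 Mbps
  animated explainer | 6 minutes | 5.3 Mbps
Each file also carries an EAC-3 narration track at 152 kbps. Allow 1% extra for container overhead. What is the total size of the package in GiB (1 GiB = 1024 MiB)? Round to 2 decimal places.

Audio: 152 kbps = 0.152 Mbps.
sports highlight package: 9.552 Mbps × 540 s × 1.01 = 5209.7 Mb
feature film: 16.202 Mbps × 6840 s × 1.01 = 111929.9 Mb
short film: 14.552 Mbps × 1260 s × 1.01 = 18518.9 Mb
animated explainer: 5.452 Mbps × 360 s × 1.01 = 1982.3 Mb
Total: 137640.8 Mb = 17205.1 MB.
= 16.02 GiB.

16.02 GiB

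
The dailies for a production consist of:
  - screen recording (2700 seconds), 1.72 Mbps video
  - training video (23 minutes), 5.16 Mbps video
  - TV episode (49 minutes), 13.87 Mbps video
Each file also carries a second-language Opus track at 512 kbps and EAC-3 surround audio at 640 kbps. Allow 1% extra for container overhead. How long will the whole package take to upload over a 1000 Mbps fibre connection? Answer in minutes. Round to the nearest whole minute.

Audio total: 512 + 640 = 1152 kbps = 1.152 Mbps.
screen recording: 2.872 Mbps × 2700 s × 1.01 = 7831.9 Mb
training video: 6.312 Mbps × 1380 s × 1.01 = 8797.7 Mb
TV episode: 15.022 Mbps × 2940 s × 1.01 = 44606.3 Mb
Total: 61235.9 Mb = 7654.5 MB.
At 1000 Mbps: 61235.9 / 1000 = 61 s ≈ 1.02 minutes.

1 minutes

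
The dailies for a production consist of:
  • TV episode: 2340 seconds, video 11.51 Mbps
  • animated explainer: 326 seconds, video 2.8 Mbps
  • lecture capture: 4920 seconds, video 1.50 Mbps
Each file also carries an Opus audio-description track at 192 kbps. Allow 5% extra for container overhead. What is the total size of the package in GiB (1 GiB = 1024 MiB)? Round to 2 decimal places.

4.48 GiB

Audio: 192 kbps = 0.192 Mbps.
TV episode: 11.702 Mbps × 2340 s × 1.05 = 28751.8 Mb
animated explainer: 2.992 Mbps × 326 s × 1.05 = 1024.2 Mb
lecture capture: 1.692 Mbps × 4920 s × 1.05 = 8740.9 Mb
Total: 38516.8 Mb = 4814.6 MB.
= 4.484 GiB.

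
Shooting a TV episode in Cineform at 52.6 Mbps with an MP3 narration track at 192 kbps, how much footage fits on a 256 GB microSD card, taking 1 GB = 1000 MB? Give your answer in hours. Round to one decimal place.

10.8 hours

Audio: 192 kbps = 0.192 Mbps.
Total bitrate: 52.6 + 0.192 = 52.792 Mbps.
Capacity: 256 GB = 2,048,000 Mb.
Recording time: 2,048,000 / 52.792 = 38,794 s ≈ 10.8 hours.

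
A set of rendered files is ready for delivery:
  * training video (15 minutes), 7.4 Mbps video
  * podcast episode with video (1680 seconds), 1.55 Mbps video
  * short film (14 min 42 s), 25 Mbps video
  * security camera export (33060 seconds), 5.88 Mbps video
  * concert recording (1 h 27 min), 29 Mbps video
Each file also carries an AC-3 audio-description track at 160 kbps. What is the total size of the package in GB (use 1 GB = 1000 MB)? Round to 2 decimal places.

Audio: 160 kbps = 0.160 Mbps.
training video: 7.560 Mbps × 900 s = 6804.0 Mb
podcast episode with video: 1.710 Mbps × 1680 s = 2872.8 Mb
short film: 25.160 Mbps × 882 s = 22191.1 Mb
security camera export: 6.040 Mbps × 33060 s = 199682.4 Mb
concert recording: 29.160 Mbps × 5220 s = 152215.2 Mb
Total: 383765.5 Mb = 47970.7 MB.
= 47.97 GB.

47.97 GB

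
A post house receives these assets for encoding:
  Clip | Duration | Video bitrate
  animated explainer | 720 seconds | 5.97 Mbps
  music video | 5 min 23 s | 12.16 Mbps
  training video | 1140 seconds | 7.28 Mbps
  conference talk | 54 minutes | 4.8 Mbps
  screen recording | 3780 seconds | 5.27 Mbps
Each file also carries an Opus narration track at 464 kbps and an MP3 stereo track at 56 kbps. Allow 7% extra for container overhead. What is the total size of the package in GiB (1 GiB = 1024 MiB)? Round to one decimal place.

Audio total: 464 + 56 = 520 kbps = 0.520 Mbps.
animated explainer: 6.490 Mbps × 720 s × 1.07 = 4999.9 Mb
music video: 12.680 Mbps × 323 s × 1.07 = 4382.3 Mb
training video: 7.800 Mbps × 1140 s × 1.07 = 9514.4 Mb
conference talk: 5.320 Mbps × 3240 s × 1.07 = 18443.4 Mb
screen recording: 5.790 Mbps × 3780 s × 1.07 = 23418.2 Mb
Total: 60758.3 Mb = 7594.8 MB.
= 7.073 GiB.

7.1 GiB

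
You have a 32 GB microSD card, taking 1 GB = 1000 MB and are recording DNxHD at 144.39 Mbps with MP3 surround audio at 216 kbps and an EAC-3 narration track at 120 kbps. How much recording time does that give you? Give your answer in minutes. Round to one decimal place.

29.5 minutes

Audio total: 216 + 120 = 336 kbps = 0.336 Mbps.
Total bitrate: 144.39 + 0.336 = 144.726 Mbps.
Capacity: 32 GB = 256,000 Mb.
Recording time: 256,000 / 144.726 = 1,769 s ≈ 29.5 minutes.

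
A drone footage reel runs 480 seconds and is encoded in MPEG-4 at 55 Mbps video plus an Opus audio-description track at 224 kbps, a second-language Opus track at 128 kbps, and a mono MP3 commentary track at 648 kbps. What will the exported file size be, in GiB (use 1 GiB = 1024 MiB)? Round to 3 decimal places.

3.129 GiB

Audio total: 224 + 128 + 648 = 1000 kbps = 1.000 Mbps.
Total bitrate: 55 + 1.000 = 56.000 Mbps.
Stream data: 56.000 Mbps × 480 s = 26880.0 Mb.
26,880 Mb = 3,360,000,000 bytes ÷ 1,073,741,824 = 3.129 GiB.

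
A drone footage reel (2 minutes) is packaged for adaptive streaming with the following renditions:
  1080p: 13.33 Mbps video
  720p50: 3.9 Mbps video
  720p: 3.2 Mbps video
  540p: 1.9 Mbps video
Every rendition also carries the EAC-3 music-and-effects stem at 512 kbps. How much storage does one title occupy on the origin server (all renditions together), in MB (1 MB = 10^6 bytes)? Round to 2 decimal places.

2 min = 120 s
Audio: 512 kbps = 0.512 Mbps.
Sum of rendition bitrates: (13.33+0.512) + (3.9+0.512) + (3.2+0.512) + (1.9+0.512) = 24.378 Mbps.
× 120 s = 2,925 Mb = 365.7 MB = 365.7 MB.

365.67 MB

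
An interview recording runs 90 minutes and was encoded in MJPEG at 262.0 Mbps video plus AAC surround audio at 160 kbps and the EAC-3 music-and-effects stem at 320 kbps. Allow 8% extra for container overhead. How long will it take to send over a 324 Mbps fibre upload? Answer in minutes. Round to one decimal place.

78.7 minutes

90 min = 5400 s
Audio total: 160 + 320 = 480 kbps = 0.480 Mbps.
Total bitrate: 262.480 Mbps.
File: 262.480 Mbps × 5400 s = 1417392.0 Mb.
With 8% container overhead: ×1.08. → 1530783.4 Mb.
At 324 Mbps: 1530783.4 / 324 = 4724.6 s ≈ 78.7 minutes.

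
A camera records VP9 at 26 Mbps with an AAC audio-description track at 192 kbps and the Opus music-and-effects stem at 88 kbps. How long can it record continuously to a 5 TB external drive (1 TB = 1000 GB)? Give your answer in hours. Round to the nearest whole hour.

Audio total: 192 + 88 = 280 kbps = 0.280 Mbps.
Total bitrate: 26 + 0.280 = 26.280 Mbps.
Capacity: 5 TB = 40,000,000 Mb.
Recording time: 40,000,000 / 26.280 = 1,522,070 s ≈ 423 hours.

423 hours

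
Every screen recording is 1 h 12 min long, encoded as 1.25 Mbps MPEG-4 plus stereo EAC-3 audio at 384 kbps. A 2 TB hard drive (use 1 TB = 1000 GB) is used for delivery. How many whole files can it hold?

1 h 12 min = 72 min = 4320 s
Audio: 384 kbps = 0.384 Mbps.
Total bitrate: 1.634 Mbps.
Per item: 1.634 Mbps × 4320 s = 7,059 Mb = 882.4 MB.
Capacity: 2 TB = 16,000,000 Mb; 2266.65 items → 2266 complete.

2266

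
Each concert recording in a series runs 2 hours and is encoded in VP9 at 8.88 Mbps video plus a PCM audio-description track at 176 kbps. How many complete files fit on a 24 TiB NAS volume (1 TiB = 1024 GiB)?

3237

2 h = 7200 s
Audio: 176 kbps = 0.176 Mbps.
Total bitrate: 9.056 Mbps.
Per item: 9.056 Mbps × 7200 s = 65,203 Mb = 8,150 MB.
Capacity: 24 TiB = 211,106,233 Mb; 3237.67 items → 3237 complete.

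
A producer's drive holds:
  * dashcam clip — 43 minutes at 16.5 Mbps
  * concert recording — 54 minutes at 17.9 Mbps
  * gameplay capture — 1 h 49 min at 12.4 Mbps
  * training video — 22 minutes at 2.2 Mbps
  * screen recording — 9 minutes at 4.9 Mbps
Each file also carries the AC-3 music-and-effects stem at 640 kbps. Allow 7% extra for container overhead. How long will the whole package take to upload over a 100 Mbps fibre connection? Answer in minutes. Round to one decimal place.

35.0 minutes

Audio: 640 kbps = 0.640 Mbps.
dashcam clip: 17.140 Mbps × 2580 s × 1.07 = 47316.7 Mb
concert recording: 18.540 Mbps × 3240 s × 1.07 = 64274.5 Mb
gameplay capture: 13.040 Mbps × 6540 s × 1.07 = 91251.3 Mb
training video: 2.840 Mbps × 1320 s × 1.07 = 4011.2 Mb
screen recording: 5.540 Mbps × 540 s × 1.07 = 3201.0 Mb
Total: 210054.7 Mb = 26256.8 MB.
At 100 Mbps: 210054.7 / 100 = 2101 s ≈ 35 minutes.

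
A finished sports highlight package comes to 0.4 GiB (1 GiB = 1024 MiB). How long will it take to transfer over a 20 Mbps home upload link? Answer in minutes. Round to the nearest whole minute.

3 minutes

File: 0.4 GiB = 3436.0 Mb.
At 20 Mbps: 3436.0 / 20 = 171.8 s ≈ 2.86 minutes.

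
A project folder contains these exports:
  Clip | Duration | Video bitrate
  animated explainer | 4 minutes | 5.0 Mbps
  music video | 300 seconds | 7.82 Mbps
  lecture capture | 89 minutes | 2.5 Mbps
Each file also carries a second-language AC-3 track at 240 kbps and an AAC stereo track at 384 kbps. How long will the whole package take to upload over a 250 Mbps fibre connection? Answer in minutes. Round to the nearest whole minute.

1 minutes

Audio total: 240 + 384 = 624 kbps = 0.624 Mbps.
animated explainer: 5.624 Mbps × 240 s = 1349.8 Mb
music video: 8.444 Mbps × 300 s = 2533.2 Mb
lecture capture: 3.124 Mbps × 5340 s = 16682.2 Mb
Total: 20565.1 Mb = 2570.6 MB.
At 250 Mbps: 20565.1 / 250 = 82 s ≈ 1.37 minutes.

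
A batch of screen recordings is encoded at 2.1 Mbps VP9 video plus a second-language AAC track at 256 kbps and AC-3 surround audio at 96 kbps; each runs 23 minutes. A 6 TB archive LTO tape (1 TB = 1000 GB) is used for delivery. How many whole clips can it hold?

14185

23 min = 1380 s
Audio total: 256 + 96 = 352 kbps = 0.352 Mbps.
Total bitrate: 2.452 Mbps.
Per item: 2.452 Mbps × 1380 s = 3,384 Mb = 423.0 MB.
Capacity: 6 TB = 48,000,000 Mb; 14185.40 items → 14185 complete.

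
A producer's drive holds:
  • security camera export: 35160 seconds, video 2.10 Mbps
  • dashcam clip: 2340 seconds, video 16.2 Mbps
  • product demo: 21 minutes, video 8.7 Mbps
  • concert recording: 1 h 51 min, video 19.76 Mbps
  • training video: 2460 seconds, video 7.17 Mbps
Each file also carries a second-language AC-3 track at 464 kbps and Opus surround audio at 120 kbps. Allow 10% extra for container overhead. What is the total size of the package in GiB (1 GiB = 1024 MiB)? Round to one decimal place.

38.4 GiB

Audio total: 464 + 120 = 584 kbps = 0.584 Mbps.
security camera export: 2.684 Mbps × 35160 s × 1.10 = 103806.4 Mb
dashcam clip: 16.784 Mbps × 2340 s × 1.10 = 43202.0 Mb
product demo: 9.284 Mbps × 1260 s × 1.10 = 12867.6 Mb
concert recording: 20.344 Mbps × 6660 s × 1.10 = 149040.1 Mb
training video: 7.754 Mbps × 2460 s × 1.10 = 20982.3 Mb
Total: 329898.5 Mb = 41237.3 MB.
= 38.41 GiB.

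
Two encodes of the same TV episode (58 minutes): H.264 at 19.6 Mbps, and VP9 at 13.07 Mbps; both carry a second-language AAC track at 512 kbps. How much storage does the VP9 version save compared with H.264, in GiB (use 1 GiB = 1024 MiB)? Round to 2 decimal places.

58 min = 3480 s
Audio: 512 kbps = 0.512 Mbps.
H.264: 20.112 Mbps × 3480 s = 69989.8 Mb = 8.148 GiB.
VP9: 13.582 Mbps × 3480 s = 47265.4 Mb = 5.502 GiB.
Saving: 8.148 − 5.502 = 2.645 GiB.

2.65 GiB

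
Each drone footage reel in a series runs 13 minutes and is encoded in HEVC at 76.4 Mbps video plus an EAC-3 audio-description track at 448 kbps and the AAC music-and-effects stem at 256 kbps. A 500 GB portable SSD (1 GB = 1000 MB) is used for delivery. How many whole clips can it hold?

66

13 min = 780 s
Audio total: 448 + 256 = 704 kbps = 0.704 Mbps.
Total bitrate: 77.104 Mbps.
Per item: 77.104 Mbps × 780 s = 60,141 Mb = 7,518 MB.
Capacity: 500 GB = 4,000,000 Mb; 66.51 items → 66 complete.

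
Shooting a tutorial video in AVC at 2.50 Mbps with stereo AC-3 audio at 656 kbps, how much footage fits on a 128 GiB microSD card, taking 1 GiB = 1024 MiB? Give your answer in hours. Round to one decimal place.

96.8 hours

Audio: 656 kbps = 0.656 Mbps.
Total bitrate: 2.50 + 0.656 = 3.156 Mbps.
Capacity: 128 GiB = 1,099,512 Mb.
Recording time: 1,099,512 / 3.156 = 348,388 s ≈ 96.8 hours.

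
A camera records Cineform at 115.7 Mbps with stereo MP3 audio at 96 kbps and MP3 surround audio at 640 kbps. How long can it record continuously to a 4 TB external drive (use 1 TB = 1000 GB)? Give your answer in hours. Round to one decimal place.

Audio total: 96 + 640 = 736 kbps = 0.736 Mbps.
Total bitrate: 115.7 + 0.736 = 116.436 Mbps.
Capacity: 4 TB = 32,000,000 Mb.
Recording time: 32,000,000 / 116.436 = 274,829 s ≈ 76.3 hours.

76.3 hours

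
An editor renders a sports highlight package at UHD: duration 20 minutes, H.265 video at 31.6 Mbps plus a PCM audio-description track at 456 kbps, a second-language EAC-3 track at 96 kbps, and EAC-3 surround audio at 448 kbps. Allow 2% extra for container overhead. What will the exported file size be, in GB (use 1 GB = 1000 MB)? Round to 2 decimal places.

4.99 GB

20 min = 1200 s
Audio total: 456 + 96 + 448 = 1000 kbps = 1.000 Mbps.
Total bitrate: 31.6 + 1.000 = 32.600 Mbps.
Stream data: 32.600 Mbps × 1200 s = 39120.0 Mb.
With 2% container overhead: ×1.02.
39,902 Mb ÷ 8 = 4,988 MB → 4.988 GB.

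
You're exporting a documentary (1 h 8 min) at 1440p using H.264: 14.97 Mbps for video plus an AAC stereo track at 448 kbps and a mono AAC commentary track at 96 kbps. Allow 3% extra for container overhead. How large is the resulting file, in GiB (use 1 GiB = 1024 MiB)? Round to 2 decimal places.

1 h 8 min = 68 min = 4080 s
Audio total: 448 + 96 = 544 kbps = 0.544 Mbps.
Total bitrate: 14.97 + 0.544 = 15.514 Mbps.
Stream data: 15.514 Mbps × 4080 s = 63297.1 Mb.
With 3% container overhead: ×1.03.
65,196 Mb = 8,149,504,200 bytes ÷ 1,073,741,824 = 7.590 GiB.

7.59 GiB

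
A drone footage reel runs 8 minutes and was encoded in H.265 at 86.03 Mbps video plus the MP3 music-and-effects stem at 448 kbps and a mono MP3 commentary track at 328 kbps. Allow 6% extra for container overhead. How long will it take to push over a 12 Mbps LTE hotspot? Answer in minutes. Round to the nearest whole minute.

8 min = 480 s
Audio total: 448 + 328 = 776 kbps = 0.776 Mbps.
Total bitrate: 86.806 Mbps.
File: 86.806 Mbps × 480 s = 41666.9 Mb.
With 6% container overhead: ×1.06. → 44166.9 Mb.
At 12 Mbps: 44166.9 / 12 = 3680.6 s ≈ 61.3 minutes.

61 minutes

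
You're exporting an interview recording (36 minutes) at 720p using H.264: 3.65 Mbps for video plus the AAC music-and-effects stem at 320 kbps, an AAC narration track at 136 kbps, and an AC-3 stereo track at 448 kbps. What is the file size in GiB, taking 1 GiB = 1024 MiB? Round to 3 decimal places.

36 min = 2160 s
Audio total: 320 + 136 + 448 = 904 kbps = 0.904 Mbps.
Total bitrate: 3.65 + 0.904 = 4.554 Mbps.
Stream data: 4.554 Mbps × 2160 s = 9836.6 Mb.
9,837 Mb = 1,229,580,000 bytes ÷ 1,073,741,824 = 1.145 GiB.

1.145 GiB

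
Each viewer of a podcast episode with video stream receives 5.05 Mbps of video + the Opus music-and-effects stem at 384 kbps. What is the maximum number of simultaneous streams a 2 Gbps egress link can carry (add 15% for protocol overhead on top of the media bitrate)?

320

Audio: 384 kbps = 0.384 Mbps.
Per-viewer media rate: 5.434 Mbps.
On the wire with 15% overhead: 6.249 Mbps.
2 Gbps = 2,000 Mbps; 2,000 / 6.249 = 320.05 → 320 viewers.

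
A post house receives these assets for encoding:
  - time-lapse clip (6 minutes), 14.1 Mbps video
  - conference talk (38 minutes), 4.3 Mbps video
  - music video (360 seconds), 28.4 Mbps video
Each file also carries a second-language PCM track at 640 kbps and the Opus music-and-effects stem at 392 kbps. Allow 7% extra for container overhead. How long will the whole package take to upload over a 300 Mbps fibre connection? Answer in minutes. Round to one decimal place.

1.7 minutes

Audio total: 640 + 392 = 1032 kbps = 1.032 Mbps.
time-lapse clip: 15.132 Mbps × 360 s × 1.07 = 5828.8 Mb
conference talk: 5.332 Mbps × 2280 s × 1.07 = 13007.9 Mb
music video: 29.432 Mbps × 360 s × 1.07 = 11337.2 Mb
Total: 30174.0 Mb = 3771.8 MB.
At 300 Mbps: 30174.0 / 300 = 101 s ≈ 1.68 minutes.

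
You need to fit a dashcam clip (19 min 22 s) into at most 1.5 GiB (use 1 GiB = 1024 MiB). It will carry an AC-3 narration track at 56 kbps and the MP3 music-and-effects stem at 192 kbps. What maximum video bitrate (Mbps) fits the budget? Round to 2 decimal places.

Budget: 1.5 GiB = 12884.9 Mb.
19 min 22 s = 1162 s
Total bitrate budget: 12884.9 Mb / 1162 s = 11.089 Mbps.
Audio total: 56 + 192 = 248 kbps = 0.248 Mbps.
Video: 11.089 − 0.248 = 10.841 Mbps.

10.84 Mbps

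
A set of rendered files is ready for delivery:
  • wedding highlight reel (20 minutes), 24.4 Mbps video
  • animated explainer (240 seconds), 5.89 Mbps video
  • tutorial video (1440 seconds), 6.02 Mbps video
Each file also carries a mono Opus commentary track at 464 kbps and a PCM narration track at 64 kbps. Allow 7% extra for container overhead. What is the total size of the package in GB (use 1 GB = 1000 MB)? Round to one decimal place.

5.5 GB

Audio total: 464 + 64 = 528 kbps = 0.528 Mbps.
wedding highlight reel: 24.928 Mbps × 1200 s × 1.07 = 32007.6 Mb
animated explainer: 6.418 Mbps × 240 s × 1.07 = 1648.1 Mb
tutorial video: 6.548 Mbps × 1440 s × 1.07 = 10089.2 Mb
Total: 43744.9 Mb = 5468.1 MB.
= 5.468 GB.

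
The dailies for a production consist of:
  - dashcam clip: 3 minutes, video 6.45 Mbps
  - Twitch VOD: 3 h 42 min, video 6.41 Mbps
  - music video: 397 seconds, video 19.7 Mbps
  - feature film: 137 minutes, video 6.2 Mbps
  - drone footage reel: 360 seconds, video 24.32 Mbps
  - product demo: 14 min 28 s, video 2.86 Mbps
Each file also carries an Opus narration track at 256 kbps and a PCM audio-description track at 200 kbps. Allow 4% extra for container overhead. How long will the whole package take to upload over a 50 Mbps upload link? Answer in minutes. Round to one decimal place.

Audio total: 256 + 200 = 456 kbps = 0.456 Mbps.
dashcam clip: 6.906 Mbps × 180 s × 1.04 = 1292.8 Mb
Twitch VOD: 6.866 Mbps × 13320 s × 1.04 = 95113.3 Mb
music video: 20.156 Mbps × 397 s × 1.04 = 8322.0 Mb
feature film: 6.656 Mbps × 8220 s × 1.04 = 56900.8 Mb
drone footage reel: 24.776 Mbps × 360 s × 1.04 = 9276.1 Mb
product demo: 3.316 Mbps × 868 s × 1.04 = 2993.4 Mb
Total: 173898.5 Mb = 21737.3 MB.
At 50 Mbps: 173898.5 / 50 = 3478 s ≈ 58 minutes.

58.0 minutes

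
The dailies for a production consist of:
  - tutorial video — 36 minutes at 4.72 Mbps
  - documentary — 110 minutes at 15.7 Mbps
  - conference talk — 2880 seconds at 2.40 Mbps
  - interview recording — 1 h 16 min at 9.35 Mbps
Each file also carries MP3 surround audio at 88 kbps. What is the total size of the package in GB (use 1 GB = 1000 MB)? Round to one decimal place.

Audio: 88 kbps = 0.088 Mbps.
tutorial video: 4.808 Mbps × 2160 s = 10385.3 Mb
documentary: 15.788 Mbps × 6600 s = 104200.8 Mb
conference talk: 2.488 Mbps × 2880 s = 7165.4 Mb
interview recording: 9.438 Mbps × 4560 s = 43037.3 Mb
Total: 164788.8 Mb = 20598.6 MB.
= 20.60 GB.

20.6 GB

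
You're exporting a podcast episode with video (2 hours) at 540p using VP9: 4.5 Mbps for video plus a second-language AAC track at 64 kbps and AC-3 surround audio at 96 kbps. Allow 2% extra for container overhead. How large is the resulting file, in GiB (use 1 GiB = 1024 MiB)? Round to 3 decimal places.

2 h = 7200 s
Audio total: 64 + 96 = 160 kbps = 0.160 Mbps.
Total bitrate: 4.5 + 0.160 = 4.660 Mbps.
Stream data: 4.660 Mbps × 7200 s = 33552.0 Mb.
With 2% container overhead: ×1.02.
34,223 Mb = 4,277,880,000 bytes ÷ 1,073,741,824 = 3.984 GiB.

3.984 GiB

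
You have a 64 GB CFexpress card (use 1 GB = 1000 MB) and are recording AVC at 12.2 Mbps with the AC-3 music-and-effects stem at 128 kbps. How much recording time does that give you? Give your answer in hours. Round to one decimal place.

11.5 hours

Audio: 128 kbps = 0.128 Mbps.
Total bitrate: 12.2 + 0.128 = 12.328 Mbps.
Capacity: 64 GB = 512,000 Mb.
Recording time: 512,000 / 12.328 = 41,531 s ≈ 11.5 hours.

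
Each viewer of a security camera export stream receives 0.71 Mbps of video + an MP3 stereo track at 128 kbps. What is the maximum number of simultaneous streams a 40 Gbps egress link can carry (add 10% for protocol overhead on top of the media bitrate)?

43393

Audio: 128 kbps = 0.128 Mbps.
Per-viewer media rate: 0.838 Mbps.
On the wire with 10% overhead: 0.922 Mbps.
40 Gbps = 40,000 Mbps; 40,000 / 0.922 = 43393.36 → 43393 viewers.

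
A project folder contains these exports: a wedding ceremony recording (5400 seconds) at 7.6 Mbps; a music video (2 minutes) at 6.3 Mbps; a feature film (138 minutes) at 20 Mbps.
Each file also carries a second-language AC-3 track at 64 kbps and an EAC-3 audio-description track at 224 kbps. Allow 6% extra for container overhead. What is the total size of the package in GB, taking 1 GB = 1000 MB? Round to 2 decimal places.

28.01 GB

Audio total: 64 + 224 = 288 kbps = 0.288 Mbps.
wedding ceremony recording: 7.888 Mbps × 5400 s × 1.06 = 45150.9 Mb
music video: 6.588 Mbps × 120 s × 1.06 = 838.0 Mb
feature film: 20.288 Mbps × 8280 s × 1.06 = 178063.7 Mb
Total: 224052.6 Mb = 28006.6 MB.
= 28.01 GB.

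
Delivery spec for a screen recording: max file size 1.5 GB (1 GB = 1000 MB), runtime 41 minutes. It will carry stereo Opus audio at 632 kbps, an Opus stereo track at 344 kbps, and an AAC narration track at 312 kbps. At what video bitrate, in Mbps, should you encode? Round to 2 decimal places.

3.59 Mbps

Budget: 1.5 GB = 12000.0 Mb.
41 min = 2460 s
Total bitrate budget: 12000.0 Mb / 2460 s = 4.878 Mbps.
Audio total: 632 + 344 + 312 = 1288 kbps = 1.288 Mbps.
Video: 4.878 − 1.288 = 3.590 Mbps.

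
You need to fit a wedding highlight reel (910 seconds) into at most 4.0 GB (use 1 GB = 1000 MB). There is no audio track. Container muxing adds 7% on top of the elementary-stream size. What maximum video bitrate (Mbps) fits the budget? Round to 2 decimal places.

Budget: 4.0 GB = 32000.0 Mb.
Stream payload after overhead: 32000.0 / 1.07 = 29906.5 Mb.
Total bitrate budget: 29906.5 Mb / 910 s = 32.864 Mbps.

32.86 Mbps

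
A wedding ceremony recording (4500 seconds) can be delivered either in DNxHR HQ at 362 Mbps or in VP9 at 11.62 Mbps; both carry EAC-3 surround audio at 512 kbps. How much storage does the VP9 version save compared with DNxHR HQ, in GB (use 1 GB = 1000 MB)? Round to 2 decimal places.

Audio: 512 kbps = 0.512 Mbps.
DNxHR HQ: 362.512 Mbps × 4500 s = 1631304.0 Mb = 203.913 GB.
VP9: 12.132 Mbps × 4500 s = 54594.0 Mb = 6.824 GB.
Saving: 203.913 − 6.824 = 197.089 GB.

197.09 GB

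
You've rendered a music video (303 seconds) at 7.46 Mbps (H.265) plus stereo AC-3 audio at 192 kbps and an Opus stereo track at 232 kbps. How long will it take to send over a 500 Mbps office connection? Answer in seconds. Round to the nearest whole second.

Audio total: 192 + 232 = 424 kbps = 0.424 Mbps.
Total bitrate: 7.884 Mbps.
File: 7.884 Mbps × 303 s = 2388.9 Mb.
At 500 Mbps: 2388.9 / 500 = 4.8 s ≈ 4.78 seconds.

5 seconds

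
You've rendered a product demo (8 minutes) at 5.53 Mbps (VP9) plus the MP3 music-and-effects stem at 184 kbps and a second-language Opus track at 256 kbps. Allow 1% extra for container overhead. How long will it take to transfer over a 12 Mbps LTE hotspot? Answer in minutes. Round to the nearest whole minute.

4 minutes

8 min = 480 s
Audio total: 184 + 256 = 440 kbps = 0.440 Mbps.
Total bitrate: 5.970 Mbps.
File: 5.970 Mbps × 480 s = 2865.6 Mb.
With 1% container overhead: ×1.01. → 2894.3 Mb.
At 12 Mbps: 2894.3 / 12 = 241.2 s ≈ 4.02 minutes.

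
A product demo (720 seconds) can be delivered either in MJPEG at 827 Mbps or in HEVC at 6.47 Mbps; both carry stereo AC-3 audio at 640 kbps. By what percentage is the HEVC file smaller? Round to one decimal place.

Audio: 640 kbps = 0.640 Mbps.
MJPEG: 827.640 Mbps × 720 s = 595900.8 Mb = 74.488 GB.
HEVC: 7.110 Mbps × 720 s = 5119.2 Mb = 0.640 GB.
Reduction: (1 − 0.640/74.488) × 100 = 99.14%.

99.1%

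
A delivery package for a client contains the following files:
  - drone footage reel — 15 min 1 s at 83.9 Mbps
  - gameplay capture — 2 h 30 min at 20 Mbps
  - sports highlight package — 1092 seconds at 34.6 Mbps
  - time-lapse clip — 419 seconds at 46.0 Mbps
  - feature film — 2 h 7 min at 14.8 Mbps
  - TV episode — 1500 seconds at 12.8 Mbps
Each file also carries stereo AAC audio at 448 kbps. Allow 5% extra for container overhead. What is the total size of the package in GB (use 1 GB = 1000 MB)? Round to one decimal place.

59.6 GB

Audio: 448 kbps = 0.448 Mbps.
drone footage reel: 84.348 Mbps × 901 s × 1.05 = 79797.4 Mb
gameplay capture: 20.448 Mbps × 9000 s × 1.05 = 193233.6 Mb
sports highlight package: 35.048 Mbps × 1092 s × 1.05 = 40186.0 Mb
time-lapse clip: 46.448 Mbps × 419 s × 1.05 = 20434.8 Mb
feature film: 15.248 Mbps × 7620 s × 1.05 = 121999.2 Mb
TV episode: 13.248 Mbps × 1500 s × 1.05 = 20865.6 Mb
Total: 476516.7 Mb = 59564.6 MB.
= 59.56 GB.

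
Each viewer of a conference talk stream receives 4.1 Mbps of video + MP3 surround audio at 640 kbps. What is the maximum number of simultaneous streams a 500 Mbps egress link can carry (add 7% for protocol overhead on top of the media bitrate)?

98

Audio: 640 kbps = 0.640 Mbps.
Per-viewer media rate: 4.740 Mbps.
On the wire with 7% overhead: 5.072 Mbps.
500 Mbps = 500.0 Mbps; 500.0 / 5.072 = 98.58 → 98 viewers.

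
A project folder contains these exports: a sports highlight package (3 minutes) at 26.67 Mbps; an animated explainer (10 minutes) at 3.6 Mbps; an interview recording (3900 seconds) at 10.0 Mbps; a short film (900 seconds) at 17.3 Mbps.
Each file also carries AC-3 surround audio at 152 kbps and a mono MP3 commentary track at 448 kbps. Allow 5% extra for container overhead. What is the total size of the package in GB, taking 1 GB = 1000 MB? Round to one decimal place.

8.5 GB

Audio total: 152 + 448 = 600 kbps = 0.600 Mbps.
sports highlight package: 27.270 Mbps × 180 s × 1.05 = 5154.0 Mb
animated explainer: 4.200 Mbps × 600 s × 1.05 = 2646.0 Mb
interview recording: 10.600 Mbps × 3900 s × 1.05 = 43407.0 Mb
short film: 17.900 Mbps × 900 s × 1.05 = 16915.5 Mb
Total: 68122.5 Mb = 8515.3 MB.
= 8.515 GB.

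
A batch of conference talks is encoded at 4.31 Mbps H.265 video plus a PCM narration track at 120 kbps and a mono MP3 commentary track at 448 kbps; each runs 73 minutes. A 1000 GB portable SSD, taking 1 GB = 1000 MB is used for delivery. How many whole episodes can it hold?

374

73 min = 4380 s
Audio total: 120 + 448 = 568 kbps = 0.568 Mbps.
Total bitrate: 4.878 Mbps.
Per item: 4.878 Mbps × 4380 s = 21,366 Mb = 2,671 MB.
Capacity: 1000 GB = 8,000,000 Mb; 374.43 items → 374 complete.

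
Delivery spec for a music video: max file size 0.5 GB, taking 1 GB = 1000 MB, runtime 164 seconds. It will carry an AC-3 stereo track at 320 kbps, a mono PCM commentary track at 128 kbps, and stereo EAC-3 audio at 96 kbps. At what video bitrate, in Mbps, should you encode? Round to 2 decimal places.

23.85 Mbps

Budget: 0.5 GB = 4000.0 Mb.
Total bitrate budget: 4000.0 Mb / 164 s = 24.390 Mbps.
Audio total: 320 + 128 + 96 = 544 kbps = 0.544 Mbps.
Video: 24.390 − 0.544 = 23.846 Mbps.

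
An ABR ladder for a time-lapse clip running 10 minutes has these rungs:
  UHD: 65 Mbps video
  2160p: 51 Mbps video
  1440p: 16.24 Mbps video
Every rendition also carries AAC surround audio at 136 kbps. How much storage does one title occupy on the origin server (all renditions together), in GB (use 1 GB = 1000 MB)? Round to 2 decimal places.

10 min = 600 s
Audio: 136 kbps = 0.136 Mbps.
Sum of rendition bitrates: (65+0.136) + (51+0.136) + (16.24+0.136) = 132.648 Mbps.
× 600 s = 79,589 Mb = 9,949 MB = 9.949 GB.

9.95 GB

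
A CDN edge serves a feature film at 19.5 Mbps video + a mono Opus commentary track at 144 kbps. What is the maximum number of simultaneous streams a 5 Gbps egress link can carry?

254

Audio: 144 kbps = 0.144 Mbps.
Per-viewer media rate: 19.644 Mbps.
5 Gbps = 5,000 Mbps; 5,000 / 19.644 = 254.53 → 254 viewers.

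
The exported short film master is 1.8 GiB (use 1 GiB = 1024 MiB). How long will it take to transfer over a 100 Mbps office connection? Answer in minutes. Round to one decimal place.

File: 1.8 GiB = 15461.9 Mb.
At 100 Mbps: 15461.9 / 100 = 154.6 s ≈ 2.58 minutes.

2.6 minutes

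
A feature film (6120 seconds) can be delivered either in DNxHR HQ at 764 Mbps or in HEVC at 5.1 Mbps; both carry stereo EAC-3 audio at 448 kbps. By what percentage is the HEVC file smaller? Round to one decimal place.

99.3%

Audio: 448 kbps = 0.448 Mbps.
DNxHR HQ: 764.448 Mbps × 6120 s = 4678421.8 Mb = 544.640 GiB.
HEVC: 5.548 Mbps × 6120 s = 33953.8 Mb = 3.953 GiB.
Reduction: (1 − 3.953/544.640) × 100 = 99.27%.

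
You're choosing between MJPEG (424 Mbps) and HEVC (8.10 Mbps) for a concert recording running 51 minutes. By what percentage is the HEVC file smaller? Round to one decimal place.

51 min = 3060 s
MJPEG: 424.000 Mbps × 3060 s = 1297440.0 Mb = 162.180 GB.
HEVC: 8.100 Mbps × 3060 s = 24786.0 Mb = 3.098 GB.
Reduction: (1 − 3.098/162.180) × 100 = 98.09%.

98.1%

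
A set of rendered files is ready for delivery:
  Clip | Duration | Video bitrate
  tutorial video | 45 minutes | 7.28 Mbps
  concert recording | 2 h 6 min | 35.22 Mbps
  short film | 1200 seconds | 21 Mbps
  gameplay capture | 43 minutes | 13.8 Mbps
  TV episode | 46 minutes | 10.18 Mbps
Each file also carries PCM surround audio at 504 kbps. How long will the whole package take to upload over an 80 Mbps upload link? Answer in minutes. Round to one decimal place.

79.9 minutes

Audio: 504 kbps = 0.504 Mbps.
tutorial video: 7.784 Mbps × 2700 s = 21016.8 Mb
concert recording: 35.724 Mbps × 7560 s = 270073.4 Mb
short film: 21.504 Mbps × 1200 s = 25804.8 Mb
gameplay capture: 14.304 Mbps × 2580 s = 36904.3 Mb
TV episode: 10.684 Mbps × 2760 s = 29487.8 Mb
Total: 383287.2 Mb = 47910.9 MB.
At 80 Mbps: 383287.2 / 80 = 4791 s ≈ 79.9 minutes.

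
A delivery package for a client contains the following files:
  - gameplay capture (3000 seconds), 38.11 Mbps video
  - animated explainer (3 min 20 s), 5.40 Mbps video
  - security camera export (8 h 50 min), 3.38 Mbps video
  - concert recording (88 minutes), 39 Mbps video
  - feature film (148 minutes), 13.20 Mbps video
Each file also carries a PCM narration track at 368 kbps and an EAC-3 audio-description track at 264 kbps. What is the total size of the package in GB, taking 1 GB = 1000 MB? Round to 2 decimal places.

Audio total: 368 + 264 = 632 kbps = 0.632 Mbps.
gameplay capture: 38.742 Mbps × 3000 s = 116226.0 Mb
animated explainer: 6.032 Mbps × 200 s = 1206.4 Mb
security camera export: 4.012 Mbps × 31800 s = 127581.6 Mb
concert recording: 39.632 Mbps × 5280 s = 209257.0 Mb
feature film: 13.832 Mbps × 8880 s = 122828.2 Mb
Total: 577099.1 Mb = 72137.4 MB.
= 72.14 GB.

72.14 GB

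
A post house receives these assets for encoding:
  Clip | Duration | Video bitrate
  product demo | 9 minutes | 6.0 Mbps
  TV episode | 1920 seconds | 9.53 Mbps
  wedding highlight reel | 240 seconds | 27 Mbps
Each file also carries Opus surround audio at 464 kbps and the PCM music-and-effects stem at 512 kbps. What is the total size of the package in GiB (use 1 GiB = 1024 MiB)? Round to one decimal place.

3.6 GiB

Audio total: 464 + 512 = 976 kbps = 0.976 Mbps.
product demo: 6.976 Mbps × 540 s = 3767.0 Mb
TV episode: 10.506 Mbps × 1920 s = 20171.5 Mb
wedding highlight reel: 27.976 Mbps × 240 s = 6714.2 Mb
Total: 30652.8 Mb = 3831.6 MB.
= 3.568 GiB.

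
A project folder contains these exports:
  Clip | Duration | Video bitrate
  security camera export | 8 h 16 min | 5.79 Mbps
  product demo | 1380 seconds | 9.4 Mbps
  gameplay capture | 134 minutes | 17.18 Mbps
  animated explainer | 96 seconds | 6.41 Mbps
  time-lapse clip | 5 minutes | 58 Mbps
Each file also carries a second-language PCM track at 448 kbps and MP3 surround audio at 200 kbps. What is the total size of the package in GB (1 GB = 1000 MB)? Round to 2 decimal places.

Audio total: 448 + 200 = 648 kbps = 0.648 Mbps.
security camera export: 6.438 Mbps × 29760 s = 191594.9 Mb
product demo: 10.048 Mbps × 1380 s = 13866.2 Mb
gameplay capture: 17.828 Mbps × 8040 s = 143337.1 Mb
animated explainer: 7.058 Mbps × 96 s = 677.6 Mb
time-lapse clip: 58.648 Mbps × 300 s = 17594.4 Mb
Total: 367070.2 Mb = 45883.8 MB.
= 45.88 GB.

45.88 GB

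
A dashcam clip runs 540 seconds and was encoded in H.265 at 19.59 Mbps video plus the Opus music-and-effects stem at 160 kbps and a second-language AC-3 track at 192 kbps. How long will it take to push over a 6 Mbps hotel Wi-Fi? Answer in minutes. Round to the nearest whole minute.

30 minutes

Audio total: 160 + 192 = 352 kbps = 0.352 Mbps.
Total bitrate: 19.942 Mbps.
File: 19.942 Mbps × 540 s = 10768.7 Mb.
At 6 Mbps: 10768.7 / 6 = 1794.8 s ≈ 29.9 minutes.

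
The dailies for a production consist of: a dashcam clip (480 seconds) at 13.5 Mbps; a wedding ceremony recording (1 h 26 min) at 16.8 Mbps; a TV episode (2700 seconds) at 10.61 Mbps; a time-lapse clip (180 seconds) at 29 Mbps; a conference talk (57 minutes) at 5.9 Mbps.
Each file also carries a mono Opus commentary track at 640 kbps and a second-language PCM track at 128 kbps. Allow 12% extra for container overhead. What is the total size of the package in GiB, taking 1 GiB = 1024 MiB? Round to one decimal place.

20.4 GiB

Audio total: 640 + 128 = 768 kbps = 0.768 Mbps.
dashcam clip: 14.268 Mbps × 480 s × 1.12 = 7670.5 Mb
wedding ceremony recording: 17.568 Mbps × 5160 s × 1.12 = 101529.0 Mb
TV episode: 11.378 Mbps × 2700 s × 1.12 = 34407.1 Mb
time-lapse clip: 29.768 Mbps × 180 s × 1.12 = 6001.2 Mb
conference talk: 6.668 Mbps × 3420 s × 1.12 = 25541.1 Mb
Total: 175148.9 Mb = 21893.6 MB.
= 20.39 GiB.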